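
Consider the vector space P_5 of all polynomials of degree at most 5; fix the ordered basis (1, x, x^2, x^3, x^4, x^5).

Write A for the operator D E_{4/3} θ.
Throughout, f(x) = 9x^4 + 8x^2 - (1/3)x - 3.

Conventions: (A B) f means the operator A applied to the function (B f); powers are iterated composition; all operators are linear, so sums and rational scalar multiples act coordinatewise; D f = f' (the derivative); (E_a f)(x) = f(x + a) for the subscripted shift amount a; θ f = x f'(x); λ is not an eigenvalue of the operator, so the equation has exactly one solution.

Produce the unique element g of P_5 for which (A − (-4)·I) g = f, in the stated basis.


g(x) = (9/4)x^4 - 9x^3 - (55/4)x^2 + (59/3)x + 82/3

write g with unknown coordinates in the stated basis and equate coefficients in (A − (-4)·I) g = f
solving from the highest basis element down gives g = (9/4)x^4 - 9x^3 - (55/4)x^2 + (59/3)x + 82/3
check: A g = 36x^3 + 63x^2 - 79x - 337/3
so A g − (-4)·g = 9x^4 + 8x^2 - (1/3)x - 3 = f ✓


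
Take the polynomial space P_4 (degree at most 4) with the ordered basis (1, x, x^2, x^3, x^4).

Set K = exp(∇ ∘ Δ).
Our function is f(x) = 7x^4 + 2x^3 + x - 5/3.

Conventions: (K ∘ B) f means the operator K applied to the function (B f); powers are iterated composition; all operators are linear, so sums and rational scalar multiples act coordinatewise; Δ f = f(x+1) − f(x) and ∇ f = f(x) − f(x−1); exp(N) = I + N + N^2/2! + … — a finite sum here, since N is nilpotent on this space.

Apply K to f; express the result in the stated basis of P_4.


order-1 term: 84x^2 + 12x + 14
order-2 term: 84
the series for exp(∇ ∘ Δ) f terminates at order 2
exp(∇ ∘ Δ) f = 7x^4 + 2x^3 + 84x^2 + 13x + 289/3

g(x) = 7x^4 + 2x^3 + 84x^2 + 13x + 289/3


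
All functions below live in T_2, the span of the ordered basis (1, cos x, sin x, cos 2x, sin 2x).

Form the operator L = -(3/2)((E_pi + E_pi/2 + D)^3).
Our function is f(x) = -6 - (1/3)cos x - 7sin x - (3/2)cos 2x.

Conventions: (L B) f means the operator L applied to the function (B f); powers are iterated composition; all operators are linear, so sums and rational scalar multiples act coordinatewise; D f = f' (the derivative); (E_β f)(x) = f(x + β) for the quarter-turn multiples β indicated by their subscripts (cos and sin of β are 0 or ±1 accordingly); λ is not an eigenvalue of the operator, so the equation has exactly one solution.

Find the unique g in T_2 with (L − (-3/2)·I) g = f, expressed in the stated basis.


the result is g(x) = 4/7 + (1/9)cos x + (4/9)sin x - (1/65)cos 2x - (8/65)sin 2x

write g with unknown coordinates in the stated basis and equate coefficients in (L − (-3/2)·I) g = f
solving from the highest basis element down gives g = 4/7 + (1/9)cos x + (4/9)sin x - (1/65)cos 2x - (8/65)sin 2x
check: L g = -48/7 - (1/2)cos x - (23/3)sin x - (96/65)cos 2x + (12/65)sin 2x
so L g − (-3/2)·g = -6 - (1/3)cos x - 7sin x - (3/2)cos 2x = f ✓


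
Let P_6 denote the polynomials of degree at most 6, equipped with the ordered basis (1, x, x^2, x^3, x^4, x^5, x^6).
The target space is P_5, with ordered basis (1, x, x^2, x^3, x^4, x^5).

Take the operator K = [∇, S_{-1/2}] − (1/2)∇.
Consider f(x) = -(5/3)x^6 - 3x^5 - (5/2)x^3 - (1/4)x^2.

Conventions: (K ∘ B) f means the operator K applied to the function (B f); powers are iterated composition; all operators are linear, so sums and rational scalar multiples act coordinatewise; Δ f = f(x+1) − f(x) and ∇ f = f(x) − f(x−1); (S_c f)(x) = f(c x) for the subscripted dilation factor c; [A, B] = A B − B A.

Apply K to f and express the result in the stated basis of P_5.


S_{-1/2} f = -(5/192)x^6 + (3/32)x^5 + (5/16)x^3 - (1/16)x^2
∇ S_{-1/2} f = -(5/32)x^5 + (55/64)x^4 - (35/24)x^3 + (145/64)x^2 - (27/16)x + 95/192
∇ f = -10x^5 + 10x^4 - (10/3)x^3 - (25/2)x^2 + 12x - 43/12
S_{-1/2} ∇ f = (5/16)x^5 + (5/8)x^4 + (5/12)x^3 - (25/8)x^2 - 6x - 43/12
[∇, S_{-1/2}] f = -(15/32)x^5 + (15/64)x^4 - (15/8)x^3 + (345/64)x^2 + (69/16)x + 261/64
∇ f = -10x^5 + 10x^4 - (10/3)x^3 - (25/2)x^2 + 12x - 43/12
(-(1/2)∇) f = 5x^5 - 5x^4 + (5/3)x^3 + (25/4)x^2 - 6x + 43/24
([∇, S_{-1/2}] − (1/2)∇) f = (145/32)x^5 - (305/64)x^4 - (5/24)x^3 + (745/64)x^2 - (27/16)x + 1127/192

g(x) = (145/32)x^5 - (305/64)x^4 - (5/24)x^3 + (745/64)x^2 - (27/16)x + 1127/192


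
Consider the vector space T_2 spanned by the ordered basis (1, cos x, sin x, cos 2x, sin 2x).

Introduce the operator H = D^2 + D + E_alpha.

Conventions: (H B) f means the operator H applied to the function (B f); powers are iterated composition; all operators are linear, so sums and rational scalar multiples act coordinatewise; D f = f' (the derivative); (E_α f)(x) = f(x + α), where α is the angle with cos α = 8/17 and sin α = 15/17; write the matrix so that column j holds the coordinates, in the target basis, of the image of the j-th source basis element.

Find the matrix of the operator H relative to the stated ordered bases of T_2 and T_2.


image of 1: 1
image of cos x: -(9/17)cos x - (32/17)sin x
image of sin x: (32/17)cos x - (9/17)sin x
image of cos 2x: -(1317/289)cos 2x - (818/289)sin 2x
image of sin 2x: (818/289)cos 2x - (1317/289)sin 2x
each image's coordinates form column j of the matrix

the matrix is [[1, 0, 0, 0, 0]; [0, -9/17, 32/17, 0, 0]; [0, -32/17, -9/17, 0, 0]; [0, 0, 0, -1317/289, 818/289]; [0, 0, 0, -818/289, -1317/289]] (rows listed top to bottom)


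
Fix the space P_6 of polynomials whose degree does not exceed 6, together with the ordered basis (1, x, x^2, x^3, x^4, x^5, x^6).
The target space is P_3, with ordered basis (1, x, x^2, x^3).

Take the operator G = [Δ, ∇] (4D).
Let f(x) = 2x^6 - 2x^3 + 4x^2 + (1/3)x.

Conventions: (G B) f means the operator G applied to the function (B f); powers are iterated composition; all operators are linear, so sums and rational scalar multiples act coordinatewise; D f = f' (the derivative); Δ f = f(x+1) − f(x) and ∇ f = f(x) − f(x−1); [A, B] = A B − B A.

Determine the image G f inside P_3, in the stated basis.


g(x) = 0

D f = 12x^5 - 6x^2 + 8x + 1/3
(4D) f = 48x^5 - 24x^2 + 32x + 4/3
∇ (4D) f = 240x^4 - 480x^3 + 480x^2 - 288x + 104
Δ ∇ (4D) f = 960x^3 + 480x - 48
Δ (4D) f = 240x^4 + 480x^3 + 480x^2 + 192x + 56
∇ Δ (4D) f = 960x^3 + 480x - 48
[Δ, ∇] (4D) f = 0


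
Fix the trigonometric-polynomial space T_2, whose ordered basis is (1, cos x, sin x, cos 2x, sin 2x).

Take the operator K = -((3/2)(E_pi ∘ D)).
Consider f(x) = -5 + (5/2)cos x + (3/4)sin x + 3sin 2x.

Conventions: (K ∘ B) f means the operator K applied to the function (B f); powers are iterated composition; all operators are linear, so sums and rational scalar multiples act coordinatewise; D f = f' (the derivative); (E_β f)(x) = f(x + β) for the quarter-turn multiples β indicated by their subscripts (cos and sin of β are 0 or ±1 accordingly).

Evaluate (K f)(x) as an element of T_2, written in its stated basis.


the result is g(x) = (9/8)cos x - (15/4)sin x - 9cos 2x

D f = (3/4)cos x - (5/2)sin x + 6cos 2x
E_pi D f = -(3/4)cos x + (5/2)sin x + 6cos 2x
((3/2)(E_pi ∘ D)) f = -(9/8)cos x + (15/4)sin x + 9cos 2x
(-((3/2)(E_pi ∘ D))) f = (9/8)cos x - (15/4)sin x - 9cos 2x


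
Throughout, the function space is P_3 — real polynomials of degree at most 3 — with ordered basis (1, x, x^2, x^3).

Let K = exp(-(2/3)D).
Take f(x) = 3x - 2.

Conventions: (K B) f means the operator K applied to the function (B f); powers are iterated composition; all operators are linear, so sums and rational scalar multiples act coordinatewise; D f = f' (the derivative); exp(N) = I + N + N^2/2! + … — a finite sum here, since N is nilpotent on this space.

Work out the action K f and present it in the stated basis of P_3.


the result is g(x) = 3x - 4

order-1 term: -2
the series for exp(-(2/3)D) f terminates at order 1
exp(-(2/3)D) f = 3x - 4


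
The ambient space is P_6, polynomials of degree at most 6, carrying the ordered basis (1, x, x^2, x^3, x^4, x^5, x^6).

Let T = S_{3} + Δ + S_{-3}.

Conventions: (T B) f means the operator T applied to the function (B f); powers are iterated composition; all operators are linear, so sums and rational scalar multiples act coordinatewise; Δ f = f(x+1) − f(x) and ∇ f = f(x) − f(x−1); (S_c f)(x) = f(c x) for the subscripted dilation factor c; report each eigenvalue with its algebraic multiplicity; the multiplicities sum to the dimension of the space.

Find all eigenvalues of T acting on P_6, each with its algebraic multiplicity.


image of 1: 2
image of x: 1
image of x^2: 18x^2 + 2x + 1
image of x^3: 3x^2 + 3x + 1
image of x^4: 162x^4 + 4x^3 + 6x^2 + 4x + 1
image of x^5: 5x^4 + 10x^3 + 10x^2 + 5x + 1
image of x^6: 1458x^6 + 6x^5 + 15x^4 + 20x^3 + 15x^2 + 6x + 1
the matrix is upper triangular; its diagonal is (2, 0, 18, 0, 162, 0, 1458)
for a triangular matrix the eigenvalues are the diagonal entries, with algebraic multiplicity their repetition count

λ = 0 (multiplicity 3), λ = 2 (multiplicity 1), λ = 18 (multiplicity 1), λ = 162 (multiplicity 1), λ = 1458 (multiplicity 1)


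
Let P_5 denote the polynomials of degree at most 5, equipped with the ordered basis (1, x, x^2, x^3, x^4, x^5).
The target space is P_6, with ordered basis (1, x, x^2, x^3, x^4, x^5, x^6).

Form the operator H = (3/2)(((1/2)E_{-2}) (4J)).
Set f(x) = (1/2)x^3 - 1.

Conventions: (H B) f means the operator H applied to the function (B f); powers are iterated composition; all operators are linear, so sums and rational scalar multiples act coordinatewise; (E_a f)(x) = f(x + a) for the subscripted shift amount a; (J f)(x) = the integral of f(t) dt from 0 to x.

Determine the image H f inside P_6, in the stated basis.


the result is g(x) = (3/8)x^4 - 3x^3 + 9x^2 - 15x + 12

J f = (1/8)x^4 - x
(4J) f = (1/2)x^4 - 4x
E_{-2} (4J) f = (1/2)x^4 - 4x^3 + 12x^2 - 20x + 16
((1/2)E_{-2}) (4J) f = (1/4)x^4 - 2x^3 + 6x^2 - 10x + 8
((3/2)(((1/2)E_{-2}) (4J))) f = (3/8)x^4 - 3x^3 + 9x^2 - 15x + 12


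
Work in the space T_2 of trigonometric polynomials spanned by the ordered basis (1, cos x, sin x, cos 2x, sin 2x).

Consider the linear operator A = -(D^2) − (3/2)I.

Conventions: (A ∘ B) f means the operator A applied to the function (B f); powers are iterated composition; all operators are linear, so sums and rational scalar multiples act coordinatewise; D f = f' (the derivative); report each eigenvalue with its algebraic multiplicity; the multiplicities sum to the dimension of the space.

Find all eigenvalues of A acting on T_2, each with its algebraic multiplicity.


image of 1: -3/2
image of cos x: -(1/2)cos x
image of sin x: -(1/2)sin x
image of cos 2x: (5/2)cos 2x
image of sin 2x: (5/2)sin 2x
the matrix is diagonal; its diagonal is (-3/2, -1/2, -1/2, 5/2, 5/2)
for a triangular matrix the eigenvalues are the diagonal entries, with algebraic multiplicity their repetition count

λ = -3/2 (multiplicity 1), λ = -1/2 (multiplicity 2), λ = 5/2 (multiplicity 2)


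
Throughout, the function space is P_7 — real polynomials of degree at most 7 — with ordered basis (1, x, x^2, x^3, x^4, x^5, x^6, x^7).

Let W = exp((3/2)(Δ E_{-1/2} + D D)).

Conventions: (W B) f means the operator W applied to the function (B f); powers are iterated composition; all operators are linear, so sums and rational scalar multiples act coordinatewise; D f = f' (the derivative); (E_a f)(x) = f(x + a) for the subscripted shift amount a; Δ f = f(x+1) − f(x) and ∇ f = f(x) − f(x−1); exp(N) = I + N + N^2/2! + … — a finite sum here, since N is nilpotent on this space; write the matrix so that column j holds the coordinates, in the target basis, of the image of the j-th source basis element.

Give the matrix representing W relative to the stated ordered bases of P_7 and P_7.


image of 1: 1
image of x: x + 3/2
image of x^2: x^2 + 3x + 21/4
image of x^3: x^3 + (9/2)x^2 + (63/4)x + 69/4
image of x^4: x^4 + 6x^3 + (63/2)x^2 + 69x + 1197/16
image of x^5: x^5 + (15/2)x^4 + (105/2)x^3 + (345/2)x^2 + (5985/16)x + 2649/8
image of x^6: x^6 + 9x^5 + (315/4)x^4 + 345x^3 + (17955/16)x^2 + (7947/4)x + 107793/64
image of x^7: x^7 + (21/2)x^6 + (441/4)x^5 + (2415/4)x^4 + (41895/16)x^3 + (55629/8)x^2 + (754551/64)x + 71319/8
each image's coordinates form column j of the matrix

the matrix is [[1, 3/2, 21/4, 69/4, 1197/16, 2649/8, 107793/64, 71319/8]; [0, 1, 3, 63/4, 69, 5985/16, 7947/4, 754551/64]; [0, 0, 1, 9/2, 63/2, 345/2, 17955/16, 55629/8]; [0, 0, 0, 1, 6, 105/2, 345, 41895/16]; [0, 0, 0, 0, 1, 15/2, 315/4, 2415/4]; [0, 0, 0, 0, 0, 1, 9, 441/4]; [0, 0, 0, 0, 0, 0, 1, 21/2]; [0, 0, 0, 0, 0, 0, 0, 1]] (rows listed top to bottom)


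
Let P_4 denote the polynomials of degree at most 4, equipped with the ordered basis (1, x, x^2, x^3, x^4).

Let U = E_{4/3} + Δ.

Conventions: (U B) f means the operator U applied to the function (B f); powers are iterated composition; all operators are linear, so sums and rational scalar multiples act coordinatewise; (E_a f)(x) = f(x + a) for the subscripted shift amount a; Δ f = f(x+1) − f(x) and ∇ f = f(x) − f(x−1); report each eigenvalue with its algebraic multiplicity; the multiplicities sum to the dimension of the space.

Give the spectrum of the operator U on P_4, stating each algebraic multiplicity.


image of 1: 1
image of x: x + 7/3
image of x^2: x^2 + (14/3)x + 25/9
image of x^3: x^3 + 7x^2 + (25/3)x + 91/27
image of x^4: x^4 + (28/3)x^3 + (50/3)x^2 + (364/27)x + 337/81
the matrix is upper triangular; its diagonal is (1, 1, 1, 1, 1)
for a triangular matrix the eigenvalues are the diagonal entries, with algebraic multiplicity their repetition count

λ = 1 (multiplicity 5)


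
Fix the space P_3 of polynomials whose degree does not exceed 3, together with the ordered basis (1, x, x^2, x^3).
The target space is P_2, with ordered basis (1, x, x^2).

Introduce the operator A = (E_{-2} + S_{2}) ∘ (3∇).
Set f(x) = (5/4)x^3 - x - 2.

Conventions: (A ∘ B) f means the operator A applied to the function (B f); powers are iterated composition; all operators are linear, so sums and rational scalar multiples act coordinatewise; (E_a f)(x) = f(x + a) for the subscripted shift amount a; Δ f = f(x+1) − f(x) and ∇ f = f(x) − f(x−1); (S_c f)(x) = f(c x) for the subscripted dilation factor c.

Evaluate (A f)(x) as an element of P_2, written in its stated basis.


∇ f = (15/4)x^2 - (15/4)x + 1/4
(3∇) f = (45/4)x^2 - (45/4)x + 3/4
E_{-2} (3∇) f = (45/4)x^2 - (225/4)x + 273/4
S_{2} (3∇) f = 45x^2 - (45/2)x + 3/4
(E_{-2} + S_{2}) (3∇) f = (225/4)x^2 - (315/4)x + 69

the result is g(x) = (225/4)x^2 - (315/4)x + 69


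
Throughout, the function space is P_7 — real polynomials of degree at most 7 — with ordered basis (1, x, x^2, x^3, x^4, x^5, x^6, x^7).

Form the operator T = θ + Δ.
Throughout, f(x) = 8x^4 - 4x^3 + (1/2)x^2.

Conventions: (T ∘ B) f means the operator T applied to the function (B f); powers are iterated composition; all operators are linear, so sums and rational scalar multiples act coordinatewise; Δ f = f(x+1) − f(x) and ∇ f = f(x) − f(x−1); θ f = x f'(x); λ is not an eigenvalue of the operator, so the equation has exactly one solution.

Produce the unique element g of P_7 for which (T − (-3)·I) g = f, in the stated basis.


write g with unknown coordinates in the stated basis and equate coefficients in (T − (-3)·I) g = f
solving from the highest basis element down gives g = (8/7)x^4 - (10/7)x^3 - (29/70)x^2 + (19/140)x + 79/420
check: T g = (32/7)x^4 + (2/7)x^3 + (61/35)x^2 - (57/140)x - 79/140
so T g − (-3)·g = 8x^4 - 4x^3 + (1/2)x^2 = f ✓

g(x) = (8/7)x^4 - (10/7)x^3 - (29/70)x^2 + (19/140)x + 79/420


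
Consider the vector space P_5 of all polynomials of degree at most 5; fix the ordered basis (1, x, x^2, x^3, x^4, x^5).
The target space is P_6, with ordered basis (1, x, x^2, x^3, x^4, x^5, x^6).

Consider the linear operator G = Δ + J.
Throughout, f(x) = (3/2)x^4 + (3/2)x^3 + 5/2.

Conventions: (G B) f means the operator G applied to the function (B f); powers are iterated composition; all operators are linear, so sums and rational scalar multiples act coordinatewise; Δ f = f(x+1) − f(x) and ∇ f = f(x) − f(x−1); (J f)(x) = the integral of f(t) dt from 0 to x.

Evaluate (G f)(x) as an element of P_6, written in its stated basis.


g(x) = (3/10)x^5 + (3/8)x^4 + 6x^3 + (27/2)x^2 + 13x + 3

Δ f = 6x^3 + (27/2)x^2 + (21/2)x + 3
J f = (3/10)x^5 + (3/8)x^4 + (5/2)x
(Δ + J) f = (3/10)x^5 + (3/8)x^4 + 6x^3 + (27/2)x^2 + 13x + 3


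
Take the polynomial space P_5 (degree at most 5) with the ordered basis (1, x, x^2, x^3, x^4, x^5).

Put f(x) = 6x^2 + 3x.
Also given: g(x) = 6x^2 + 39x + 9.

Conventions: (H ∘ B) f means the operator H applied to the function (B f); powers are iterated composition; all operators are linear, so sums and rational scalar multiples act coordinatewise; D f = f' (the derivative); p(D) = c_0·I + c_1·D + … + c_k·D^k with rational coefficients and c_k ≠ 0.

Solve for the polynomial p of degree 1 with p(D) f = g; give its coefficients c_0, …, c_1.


c_0 = 1, c_1 = 3

D^0 f = 6x^2 + 3x
D^1 f = 12x + 3
matching coefficients of g against c_0 f + c_1 Df + … from the top degree down determines the c_i
solution: c_0 = 1, c_1 = 3


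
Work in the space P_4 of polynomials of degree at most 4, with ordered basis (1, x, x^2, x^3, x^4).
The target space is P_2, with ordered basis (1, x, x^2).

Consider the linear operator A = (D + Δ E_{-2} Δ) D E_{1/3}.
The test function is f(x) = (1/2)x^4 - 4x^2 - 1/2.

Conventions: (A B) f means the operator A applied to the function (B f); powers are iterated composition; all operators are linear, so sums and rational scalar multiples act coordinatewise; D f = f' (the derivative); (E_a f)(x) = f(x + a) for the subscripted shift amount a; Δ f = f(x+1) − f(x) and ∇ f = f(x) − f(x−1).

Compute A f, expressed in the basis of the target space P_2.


the result is g(x) = 6x^2 + 16x - 46/3

E_{1/3} f = (1/2)x^4 + (2/3)x^3 - (11/3)x^2 - (70/27)x - 76/81
D E_{1/3} f = 2x^3 + 2x^2 - (22/3)x - 70/27
D (D E_{1/3}) f = 6x^2 + 4x - 22/3
Δ (D E_{1/3}) f = 6x^2 + 10x - 10/3
E_{-2} Δ (D E_{1/3}) f = 6x^2 - 14x + 2/3
Δ E_{-2} Δ (D E_{1/3}) f = 12x - 8
(D + Δ E_{-2} Δ) (D E_{1/3}) f = 6x^2 + 16x - 46/3


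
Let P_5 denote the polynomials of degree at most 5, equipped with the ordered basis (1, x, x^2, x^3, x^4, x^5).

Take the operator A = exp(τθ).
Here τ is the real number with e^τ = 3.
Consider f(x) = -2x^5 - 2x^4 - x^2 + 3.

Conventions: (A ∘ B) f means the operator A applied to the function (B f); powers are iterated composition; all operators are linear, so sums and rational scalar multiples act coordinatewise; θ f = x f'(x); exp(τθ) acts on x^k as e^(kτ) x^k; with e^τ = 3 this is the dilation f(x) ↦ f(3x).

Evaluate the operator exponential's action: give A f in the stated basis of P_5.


the result is g(x) = -486x^5 - 162x^4 - 9x^2 + 3

exp(τθ) x^k = e^(kτ) x^k; with e^τ = 3 this sends x^k to 3^k x^k
x^2 ↦ 9 x^2
x^4 ↦ 81 x^4
x^5 ↦ 243 x^5
applying this coordinatewise to f: exp(τθ) f = -486x^5 - 162x^4 - 9x^2 + 3


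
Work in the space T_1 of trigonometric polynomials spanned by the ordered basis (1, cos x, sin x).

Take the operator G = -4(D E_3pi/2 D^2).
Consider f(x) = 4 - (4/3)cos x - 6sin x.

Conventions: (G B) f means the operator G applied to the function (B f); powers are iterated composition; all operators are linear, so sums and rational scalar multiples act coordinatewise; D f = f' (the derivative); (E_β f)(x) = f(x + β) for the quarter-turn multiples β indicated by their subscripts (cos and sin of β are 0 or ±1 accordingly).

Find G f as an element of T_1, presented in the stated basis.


g(x) = -(16/3)cos x - 24sin x

D f = -6cos x + (4/3)sin x
D D f = (4/3)cos x + 6sin x
E_3pi/2 D^2 f = -6cos x + (4/3)sin x
D E_3pi/2 D^2 f = (4/3)cos x + 6sin x
(-4(D E_3pi/2 D^2)) f = -(16/3)cos x - 24sin x


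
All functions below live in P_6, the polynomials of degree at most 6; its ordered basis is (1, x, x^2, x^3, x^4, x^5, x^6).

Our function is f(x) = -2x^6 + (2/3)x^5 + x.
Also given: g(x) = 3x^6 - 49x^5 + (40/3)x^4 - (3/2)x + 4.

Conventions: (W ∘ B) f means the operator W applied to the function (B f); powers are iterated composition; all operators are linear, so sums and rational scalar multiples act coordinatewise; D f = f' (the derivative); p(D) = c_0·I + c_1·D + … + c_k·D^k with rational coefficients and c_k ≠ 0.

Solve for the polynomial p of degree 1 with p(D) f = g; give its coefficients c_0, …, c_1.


p(D) = -(3/2)·I + 4·D, i.e. c_0 = -3/2, c_1 = 4

D^0 f = -2x^6 + (2/3)x^5 + x
D^1 f = -12x^5 + (10/3)x^4 + 1
matching coefficients of g against c_0 f + c_1 Df + … from the top degree down determines the c_i
solution: c_0 = -3/2, c_1 = 4


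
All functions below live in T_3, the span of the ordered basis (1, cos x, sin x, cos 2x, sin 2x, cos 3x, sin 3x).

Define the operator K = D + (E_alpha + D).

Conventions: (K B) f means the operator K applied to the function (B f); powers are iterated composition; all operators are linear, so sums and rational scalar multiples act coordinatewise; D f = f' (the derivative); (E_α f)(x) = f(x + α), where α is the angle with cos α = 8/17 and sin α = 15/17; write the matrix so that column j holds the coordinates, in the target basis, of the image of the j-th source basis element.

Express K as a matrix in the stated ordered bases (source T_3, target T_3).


the matrix is [[1, 0, 0, 0, 0, 0, 0]; [0, 8/17, 49/17, 0, 0, 0, 0]; [0, -49/17, 8/17, 0, 0, 0, 0]; [0, 0, 0, -161/289, 1396/289, 0, 0]; [0, 0, 0, -1396/289, -161/289, 0, 0]; [0, 0, 0, 0, 0, -4888/4913, 28983/4913]; [0, 0, 0, 0, 0, -28983/4913, -4888/4913]] (rows listed top to bottom)

image of 1: 1
image of cos x: (8/17)cos x - (49/17)sin x
image of sin x: (49/17)cos x + (8/17)sin x
image of cos 2x: -(161/289)cos 2x - (1396/289)sin 2x
image of sin 2x: (1396/289)cos 2x - (161/289)sin 2x
image of cos 3x: -(4888/4913)cos 3x - (28983/4913)sin 3x
image of sin 3x: (28983/4913)cos 3x - (4888/4913)sin 3x
each image's coordinates form column j of the matrix


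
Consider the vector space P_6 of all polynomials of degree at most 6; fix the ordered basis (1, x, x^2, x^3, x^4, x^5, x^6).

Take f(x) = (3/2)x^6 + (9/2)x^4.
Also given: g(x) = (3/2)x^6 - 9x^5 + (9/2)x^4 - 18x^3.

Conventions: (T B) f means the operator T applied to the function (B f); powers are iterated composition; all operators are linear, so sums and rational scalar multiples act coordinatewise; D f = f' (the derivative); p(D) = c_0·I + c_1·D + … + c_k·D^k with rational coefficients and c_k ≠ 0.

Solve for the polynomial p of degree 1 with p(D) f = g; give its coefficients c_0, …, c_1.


p(D) = I − D, i.e. c_0 = 1, c_1 = -1

D^0 f = (3/2)x^6 + (9/2)x^4
D^1 f = 9x^5 + 18x^3
matching coefficients of g against c_0 f + c_1 Df + … from the top degree down determines the c_i
solution: c_0 = 1, c_1 = -1


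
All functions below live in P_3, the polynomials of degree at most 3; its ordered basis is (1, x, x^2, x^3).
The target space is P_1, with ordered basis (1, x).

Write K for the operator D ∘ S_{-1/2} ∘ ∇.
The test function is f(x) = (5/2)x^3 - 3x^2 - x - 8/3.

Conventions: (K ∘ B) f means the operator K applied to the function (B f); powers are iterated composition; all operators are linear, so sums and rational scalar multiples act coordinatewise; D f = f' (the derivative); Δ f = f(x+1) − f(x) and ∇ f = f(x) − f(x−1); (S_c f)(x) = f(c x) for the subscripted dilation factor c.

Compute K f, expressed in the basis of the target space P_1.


∇ f = (15/2)x^2 - (27/2)x + 9/2
S_{-1/2} ∇ f = (15/8)x^2 + (27/4)x + 9/2
D (S_{-1/2} ∘ ∇) f = (15/4)x + 27/4

the result is g(x) = (15/4)x + 27/4


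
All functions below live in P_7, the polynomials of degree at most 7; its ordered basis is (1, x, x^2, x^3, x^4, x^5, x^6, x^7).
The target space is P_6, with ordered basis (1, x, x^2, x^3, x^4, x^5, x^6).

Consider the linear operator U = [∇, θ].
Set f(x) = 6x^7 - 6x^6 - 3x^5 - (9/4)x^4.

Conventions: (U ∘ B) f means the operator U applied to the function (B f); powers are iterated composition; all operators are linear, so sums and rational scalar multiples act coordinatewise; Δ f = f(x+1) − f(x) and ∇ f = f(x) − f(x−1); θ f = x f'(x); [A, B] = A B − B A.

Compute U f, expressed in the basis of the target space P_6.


g(x) = 42x^6 - 288x^5 + 795x^4 - 1149x^3 + 927x^2 - 399x + 72

θ f = 42x^7 - 36x^6 - 15x^5 - 9x^4
∇ θ f = 294x^6 - 1098x^5 + 1935x^4 - 2076x^3 + 1326x^2 - 471x + 72
∇ f = 42x^6 - 162x^5 + 285x^4 - 309x^3 + (399/2)x^2 - 72x + 45/4
θ ∇ f = 252x^6 - 810x^5 + 1140x^4 - 927x^3 + 399x^2 - 72x
[∇, θ] f = 42x^6 - 288x^5 + 795x^4 - 1149x^3 + 927x^2 - 399x + 72


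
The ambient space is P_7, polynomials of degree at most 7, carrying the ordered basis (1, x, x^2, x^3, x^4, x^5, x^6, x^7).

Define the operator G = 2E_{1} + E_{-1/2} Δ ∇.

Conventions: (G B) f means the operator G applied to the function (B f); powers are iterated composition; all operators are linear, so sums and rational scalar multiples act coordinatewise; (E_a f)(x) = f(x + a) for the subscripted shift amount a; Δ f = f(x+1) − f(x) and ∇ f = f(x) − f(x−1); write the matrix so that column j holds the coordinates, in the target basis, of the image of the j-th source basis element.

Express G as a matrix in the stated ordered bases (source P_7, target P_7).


image of 1: 2
image of x: 2x + 2
image of x^2: 2x^2 + 4x + 4
image of x^3: 2x^3 + 6x^2 + 12x - 1
image of x^4: 2x^4 + 8x^3 + 24x^2 - 4x + 7
image of x^5: 2x^5 + 10x^4 + 40x^3 - 10x^2 + 35x - 11/2
image of x^6: 2x^6 + 12x^5 + 60x^4 - 20x^3 + 105x^2 - 33x + 107/8
image of x^7: 2x^7 + 14x^6 + 84x^5 - 35x^4 + 245x^3 - (231/2)x^2 + (749/8)x - 241/16
each image's coordinates form column j of the matrix

the matrix is [[2, 2, 4, -1, 7, -11/2, 107/8, -241/16]; [0, 2, 4, 12, -4, 35, -33, 749/8]; [0, 0, 2, 6, 24, -10, 105, -231/2]; [0, 0, 0, 2, 8, 40, -20, 245]; [0, 0, 0, 0, 2, 10, 60, -35]; [0, 0, 0, 0, 0, 2, 12, 84]; [0, 0, 0, 0, 0, 0, 2, 14]; [0, 0, 0, 0, 0, 0, 0, 2]] (rows listed top to bottom)


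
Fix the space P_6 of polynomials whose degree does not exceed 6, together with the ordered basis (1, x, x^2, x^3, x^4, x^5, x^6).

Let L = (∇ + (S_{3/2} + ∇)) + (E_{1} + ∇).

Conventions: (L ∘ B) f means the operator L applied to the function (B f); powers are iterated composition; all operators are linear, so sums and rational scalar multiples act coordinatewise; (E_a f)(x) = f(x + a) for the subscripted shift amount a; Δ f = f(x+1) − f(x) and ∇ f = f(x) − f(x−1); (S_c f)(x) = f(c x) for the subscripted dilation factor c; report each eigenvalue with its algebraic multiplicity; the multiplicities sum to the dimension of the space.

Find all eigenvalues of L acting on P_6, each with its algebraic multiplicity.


image of 1: 2
image of x: (5/2)x + 4
image of x^2: (13/4)x^2 + 8x - 2
image of x^3: (35/8)x^3 + 12x^2 - 6x + 4
image of x^4: (97/16)x^4 + 16x^3 - 12x^2 + 16x - 2
image of x^5: (275/32)x^5 + 20x^4 - 20x^3 + 40x^2 - 10x + 4
image of x^6: (793/64)x^6 + 24x^5 - 30x^4 + 80x^3 - 30x^2 + 24x - 2
the matrix is upper triangular; its diagonal is (2, 5/2, 13/4, 35/8, 97/16, 275/32, 793/64)
for a triangular matrix the eigenvalues are the diagonal entries, with algebraic multiplicity their repetition count

λ = 2 (multiplicity 1), λ = 5/2 (multiplicity 1), λ = 13/4 (multiplicity 1), λ = 35/8 (multiplicity 1), λ = 97/16 (multiplicity 1), λ = 275/32 (multiplicity 1), λ = 793/64 (multiplicity 1)


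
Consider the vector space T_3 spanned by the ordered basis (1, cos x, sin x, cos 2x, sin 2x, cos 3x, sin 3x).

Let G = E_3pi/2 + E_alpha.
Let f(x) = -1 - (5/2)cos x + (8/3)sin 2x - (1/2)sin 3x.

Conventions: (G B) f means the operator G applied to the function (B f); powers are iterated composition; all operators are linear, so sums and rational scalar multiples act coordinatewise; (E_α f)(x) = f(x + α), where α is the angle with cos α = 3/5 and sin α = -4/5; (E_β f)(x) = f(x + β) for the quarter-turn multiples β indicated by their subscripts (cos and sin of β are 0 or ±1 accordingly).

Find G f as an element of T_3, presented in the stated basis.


the result is g(x) = -2 - (3/2)cos x - (9/2)sin x - (64/25)cos 2x - (256/75)sin 2x - (81/250)cos 3x + (117/250)sin 3x

E_3pi/2 f = -1 - (5/2)sin x - (8/3)sin 2x - (1/2)cos 3x
E_alpha f = -1 - (3/2)cos x - 2sin x - (64/25)cos 2x - (56/75)sin 2x + (22/125)cos 3x + (117/250)sin 3x
(E_3pi/2 + E_alpha) f = -2 - (3/2)cos x - (9/2)sin x - (64/25)cos 2x - (256/75)sin 2x - (81/250)cos 3x + (117/250)sin 3x


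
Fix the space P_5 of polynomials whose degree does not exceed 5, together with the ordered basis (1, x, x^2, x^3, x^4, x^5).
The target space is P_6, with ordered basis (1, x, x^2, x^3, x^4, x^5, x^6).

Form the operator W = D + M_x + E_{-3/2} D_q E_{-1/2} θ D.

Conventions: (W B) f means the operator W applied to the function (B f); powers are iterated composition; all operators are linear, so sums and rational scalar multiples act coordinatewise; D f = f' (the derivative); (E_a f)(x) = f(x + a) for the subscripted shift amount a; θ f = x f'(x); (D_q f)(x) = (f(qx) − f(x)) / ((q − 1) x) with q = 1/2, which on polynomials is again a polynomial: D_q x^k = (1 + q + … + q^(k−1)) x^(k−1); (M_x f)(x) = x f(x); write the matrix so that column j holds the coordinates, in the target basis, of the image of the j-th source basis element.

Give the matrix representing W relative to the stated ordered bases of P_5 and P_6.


image of 1: x
image of x: x^2 + 1
image of x^2: x^3 + 2x + 2
image of x^3: x^4 + 3x^2 + 9x - 39/2
image of x^4: x^5 + 4x^3 + 21x^2 - 90x + 387/4
image of x^5: x^6 + 5x^4 + (75/2)x^3 - (955/4)x^2 + (4065/8)x - 5785/16
each image's coordinates form column j of the matrix

the matrix is [[0, 1, 2, -39/2, 387/4, -5785/16]; [1, 0, 2, 9, -90, 4065/8]; [0, 1, 0, 3, 21, -955/4]; [0, 0, 1, 0, 4, 75/2]; [0, 0, 0, 1, 0, 5]; [0, 0, 0, 0, 1, 0]; [0, 0, 0, 0, 0, 1]] (rows listed top to bottom)


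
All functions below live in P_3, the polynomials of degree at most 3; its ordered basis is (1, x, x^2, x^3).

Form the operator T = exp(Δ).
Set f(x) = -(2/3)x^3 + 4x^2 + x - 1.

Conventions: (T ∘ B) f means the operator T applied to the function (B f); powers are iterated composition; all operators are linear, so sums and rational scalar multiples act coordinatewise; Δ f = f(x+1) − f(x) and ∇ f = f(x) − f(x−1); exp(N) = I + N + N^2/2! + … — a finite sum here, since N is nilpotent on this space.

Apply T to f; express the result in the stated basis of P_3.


order-1 term: -2x^2 + 6x + 13/3
order-2 term: -2x + 2
order-3 term: -2/3
the series for exp(Δ) f terminates at order 3
exp(Δ) f = -(2/3)x^3 + 2x^2 + 5x + 14/3

g(x) = -(2/3)x^3 + 2x^2 + 5x + 14/3


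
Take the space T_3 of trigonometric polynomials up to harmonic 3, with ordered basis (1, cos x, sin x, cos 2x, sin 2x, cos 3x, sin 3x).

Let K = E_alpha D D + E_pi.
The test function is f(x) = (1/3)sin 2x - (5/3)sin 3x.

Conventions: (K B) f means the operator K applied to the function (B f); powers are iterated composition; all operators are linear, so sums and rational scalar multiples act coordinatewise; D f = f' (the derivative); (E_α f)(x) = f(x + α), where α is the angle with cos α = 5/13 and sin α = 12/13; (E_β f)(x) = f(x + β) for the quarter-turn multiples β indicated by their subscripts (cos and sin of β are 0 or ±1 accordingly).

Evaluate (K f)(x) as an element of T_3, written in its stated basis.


the image equals g(x) = -(160/169)cos 2x + (215/169)sin 2x - (12420/2197)cos 3x - (80590/6591)sin 3x

D f = (2/3)cos 2x - 5cos 3x
D D f = -(4/3)sin 2x + 15sin 3x
E_alpha D D f = -(160/169)cos 2x + (476/507)sin 2x - (12420/2197)cos 3x - (30525/2197)sin 3x
E_pi f = (1/3)sin 2x + (5/3)sin 3x
(E_alpha D D + E_pi) f = -(160/169)cos 2x + (215/169)sin 2x - (12420/2197)cos 3x - (80590/6591)sin 3x


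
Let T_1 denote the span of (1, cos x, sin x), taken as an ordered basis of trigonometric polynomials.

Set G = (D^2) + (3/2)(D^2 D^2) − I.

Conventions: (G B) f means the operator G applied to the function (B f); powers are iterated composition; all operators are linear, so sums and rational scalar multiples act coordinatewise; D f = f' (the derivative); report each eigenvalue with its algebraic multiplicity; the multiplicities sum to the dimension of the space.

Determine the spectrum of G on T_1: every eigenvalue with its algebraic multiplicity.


image of 1: -1
image of cos x: -(1/2)cos x
image of sin x: -(1/2)sin x
the matrix is diagonal; its diagonal is (-1, -1/2, -1/2)
for a triangular matrix the eigenvalues are the diagonal entries, with algebraic multiplicity their repetition count

λ = -1 (multiplicity 1), λ = -1/2 (multiplicity 2)


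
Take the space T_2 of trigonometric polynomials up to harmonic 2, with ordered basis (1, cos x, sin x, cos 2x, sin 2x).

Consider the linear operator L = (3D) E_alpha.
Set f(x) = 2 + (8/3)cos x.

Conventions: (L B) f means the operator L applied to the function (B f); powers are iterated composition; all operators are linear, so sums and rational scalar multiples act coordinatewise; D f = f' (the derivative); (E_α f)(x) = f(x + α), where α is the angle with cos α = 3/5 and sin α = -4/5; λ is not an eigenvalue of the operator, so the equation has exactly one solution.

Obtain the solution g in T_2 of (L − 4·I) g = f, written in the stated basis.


the result is g(x) = -1/2 - (64/87)cos x + (24/29)sin x

write g with unknown coordinates in the stated basis and equate coefficients in (L − 4·I) g = f
solving from the highest basis element down gives g = -1/2 - (64/87)cos x + (24/29)sin x
check: L g = -(8/29)cos x + (96/29)sin x
so L g − 4·g = 2 + (8/3)cos x = f ✓


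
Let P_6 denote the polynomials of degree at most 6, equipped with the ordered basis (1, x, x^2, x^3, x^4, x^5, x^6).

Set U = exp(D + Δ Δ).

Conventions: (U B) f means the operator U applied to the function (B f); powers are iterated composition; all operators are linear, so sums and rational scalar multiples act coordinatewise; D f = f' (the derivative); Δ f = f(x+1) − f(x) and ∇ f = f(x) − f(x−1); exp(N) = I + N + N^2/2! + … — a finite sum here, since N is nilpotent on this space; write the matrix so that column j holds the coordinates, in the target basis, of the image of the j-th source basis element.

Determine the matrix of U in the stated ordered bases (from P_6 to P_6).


the matrix is [[1, 1, 3, 13, 63, 361, 2403]; [0, 1, 2, 9, 52, 315, 2166]; [0, 0, 1, 3, 18, 130, 945]; [0, 0, 0, 1, 4, 30, 260]; [0, 0, 0, 0, 1, 5, 45]; [0, 0, 0, 0, 0, 1, 6]; [0, 0, 0, 0, 0, 0, 1]] (rows listed top to bottom)

image of 1: 1
image of x: x + 1
image of x^2: x^2 + 2x + 3
image of x^3: x^3 + 3x^2 + 9x + 13
image of x^4: x^4 + 4x^3 + 18x^2 + 52x + 63
image of x^5: x^5 + 5x^4 + 30x^3 + 130x^2 + 315x + 361
image of x^6: x^6 + 6x^5 + 45x^4 + 260x^3 + 945x^2 + 2166x + 2403
each image's coordinates form column j of the matrix


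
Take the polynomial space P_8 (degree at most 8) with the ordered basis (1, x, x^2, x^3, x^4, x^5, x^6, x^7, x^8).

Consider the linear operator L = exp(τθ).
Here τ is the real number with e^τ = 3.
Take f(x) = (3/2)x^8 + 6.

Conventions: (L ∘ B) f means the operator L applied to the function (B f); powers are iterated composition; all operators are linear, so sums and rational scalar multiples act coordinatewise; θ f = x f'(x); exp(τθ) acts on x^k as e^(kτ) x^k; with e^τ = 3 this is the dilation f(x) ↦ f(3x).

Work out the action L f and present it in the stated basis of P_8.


the image equals g(x) = (19683/2)x^8 + 6

exp(τθ) x^k = e^(kτ) x^k; with e^τ = 3 this sends x^k to 3^k x^k
x^8 ↦ 6561 x^8
applying this coordinatewise to f: exp(τθ) f = (19683/2)x^8 + 6


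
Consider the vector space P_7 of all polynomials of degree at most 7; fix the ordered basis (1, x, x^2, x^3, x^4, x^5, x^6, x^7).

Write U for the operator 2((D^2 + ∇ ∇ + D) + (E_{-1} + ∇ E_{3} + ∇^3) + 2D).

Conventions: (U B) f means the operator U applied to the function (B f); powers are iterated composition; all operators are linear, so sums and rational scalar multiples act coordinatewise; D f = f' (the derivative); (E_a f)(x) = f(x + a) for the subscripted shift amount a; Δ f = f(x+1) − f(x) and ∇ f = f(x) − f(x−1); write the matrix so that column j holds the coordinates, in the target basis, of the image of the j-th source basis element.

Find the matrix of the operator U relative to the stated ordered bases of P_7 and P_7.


image of 1: 2
image of x: 2x + 6
image of x^2: 2x^2 + 12x + 20
image of x^3: 2x^3 + 18x^2 + 60x + 36
image of x^4: 2x^4 + 24x^3 + 120x^2 + 144x + 88
image of x^5: 2x^5 + 30x^4 + 200x^3 + 360x^2 + 440x + 660
image of x^6: 2x^6 + 36x^5 + 300x^4 + 720x^3 + 1320x^2 + 3960x + 376
image of x^7: 2x^7 + 42x^6 + 420x^5 + 1260x^4 + 3080x^3 + 13860x^2 + 2632x + 7476
each image's coordinates form column j of the matrix

the matrix is [[2, 6, 20, 36, 88, 660, 376, 7476]; [0, 2, 12, 60, 144, 440, 3960, 2632]; [0, 0, 2, 18, 120, 360, 1320, 13860]; [0, 0, 0, 2, 24, 200, 720, 3080]; [0, 0, 0, 0, 2, 30, 300, 1260]; [0, 0, 0, 0, 0, 2, 36, 420]; [0, 0, 0, 0, 0, 0, 2, 42]; [0, 0, 0, 0, 0, 0, 0, 2]] (rows listed top to bottom)


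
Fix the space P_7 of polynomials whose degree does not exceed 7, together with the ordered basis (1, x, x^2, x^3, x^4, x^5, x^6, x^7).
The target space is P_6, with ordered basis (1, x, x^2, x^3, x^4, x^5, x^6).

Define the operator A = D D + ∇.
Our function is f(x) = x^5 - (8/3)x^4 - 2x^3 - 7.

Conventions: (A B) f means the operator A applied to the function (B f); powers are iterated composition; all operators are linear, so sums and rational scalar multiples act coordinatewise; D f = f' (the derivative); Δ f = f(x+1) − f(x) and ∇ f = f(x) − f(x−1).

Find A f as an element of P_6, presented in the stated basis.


the image equals g(x) = 5x^4 - (2/3)x^3 - 12x^2 - (65/3)x + 5/3

D f = 5x^4 - (32/3)x^3 - 6x^2
D D f = 20x^3 - 32x^2 - 12x
∇ f = 5x^4 - (62/3)x^3 + 20x^2 - (29/3)x + 5/3
(D D + ∇) f = 5x^4 - (2/3)x^3 - 12x^2 - (65/3)x + 5/3


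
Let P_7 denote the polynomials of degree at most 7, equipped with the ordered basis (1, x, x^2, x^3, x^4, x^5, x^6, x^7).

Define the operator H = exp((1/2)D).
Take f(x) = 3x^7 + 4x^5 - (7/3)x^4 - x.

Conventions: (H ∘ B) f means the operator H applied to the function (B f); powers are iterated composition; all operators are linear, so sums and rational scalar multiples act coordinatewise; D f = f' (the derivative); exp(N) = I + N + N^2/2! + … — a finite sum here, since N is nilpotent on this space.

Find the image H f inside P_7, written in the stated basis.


the result is g(x) = 3x^7 + (21/2)x^6 + (79/4)x^5 + (499/24)x^4 + (571/48)x^3 + (111/32)x^2 - (113/192)x - 191/384

order-1 term: (21/2)x^6 + 10x^4 - (14/3)x^3 - 1/2
order-2 term: (63/4)x^5 + 10x^3 - (7/2)x^2
order-3 term: (105/8)x^4 + 5x^2 - (7/6)x
order-4 term: (105/16)x^3 + (5/4)x - 7/48
order-5 term: (63/32)x^2 + 1/8
order-6 term: (21/64)x
order-7 term: 3/128
the series for exp((1/2)D) f terminates at order 7
exp((1/2)D) f = 3x^7 + (21/2)x^6 + (79/4)x^5 + (499/24)x^4 + (571/48)x^3 + (111/32)x^2 - (113/192)x - 191/384


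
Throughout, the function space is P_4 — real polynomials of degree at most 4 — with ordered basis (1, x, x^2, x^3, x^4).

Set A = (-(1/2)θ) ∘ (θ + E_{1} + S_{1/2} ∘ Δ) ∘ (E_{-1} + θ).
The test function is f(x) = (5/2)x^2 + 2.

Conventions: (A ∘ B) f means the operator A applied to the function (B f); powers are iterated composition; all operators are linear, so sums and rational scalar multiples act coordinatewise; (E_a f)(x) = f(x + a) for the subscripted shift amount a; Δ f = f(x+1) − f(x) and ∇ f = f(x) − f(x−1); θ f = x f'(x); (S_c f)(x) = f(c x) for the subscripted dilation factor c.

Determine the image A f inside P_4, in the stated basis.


g(x) = -(45/2)x^2 - (25/4)x

E_{-1} f = (5/2)x^2 - 5x + 9/2
θ f = 5x^2
(E_{-1} + θ) f = (15/2)x^2 - 5x + 9/2
θ (E_{-1} + θ) f = 15x^2 - 5x
E_{1} (E_{-1} + θ) f = (15/2)x^2 + 10x + 7
Δ (E_{-1} + θ) f = 15x + 5/2
S_{1/2} Δ (E_{-1} + θ) f = (15/2)x + 5/2
(θ + E_{1} + S_{1/2} ∘ Δ) (E_{-1} + θ) f = (45/2)x^2 + (25/2)x + 19/2
θ (θ + E_{1} + S_{1/2} ∘ Δ) (E_{-1} + θ) f = 45x^2 + (25/2)x
(-(1/2)θ) (θ + E_{1} + S_{1/2} ∘ Δ) (E_{-1} + θ) f = -(45/2)x^2 - (25/4)x
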